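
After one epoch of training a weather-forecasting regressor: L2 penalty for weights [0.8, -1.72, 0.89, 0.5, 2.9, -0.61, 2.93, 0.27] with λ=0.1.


‖w‖₂² = (0.8)² + (-1.72)² + (0.89)² + (0.5)² + (2.9)² + (-0.61)² + (2.93)² + (0.27)²
     = 0.64 + 2.9584 + 0.7921 + 0.25 + 8.41 + 0.3721 + 8.5849 + 0.0729
     = 22.0804
λ·‖w‖₂² = 0.1·22.0804 = 2.20804

2.20804


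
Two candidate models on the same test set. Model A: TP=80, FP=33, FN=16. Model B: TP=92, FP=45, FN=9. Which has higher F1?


Model A: P=80/113=0.708, R=80/96=0.8333, F1=2PR/(P+R)=2TP/(2TP+FP+FN)=160/209=0.7656
Model B: P=92/137=0.6715, R=92/101=0.9109, F1=2PR/(P+R)=2TP/(2TP+FP+FN)=184/238=0.7731
0.7656 < 0.7731 → Model B

Model B


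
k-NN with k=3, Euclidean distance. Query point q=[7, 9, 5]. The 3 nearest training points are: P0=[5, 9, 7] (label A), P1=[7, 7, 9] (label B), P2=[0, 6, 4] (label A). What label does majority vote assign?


d(q,P0) = 2.8284  (label A)
d(q,P1) = 4.4721  (label B)
d(q,P2) = 7.6811  (label A)
Votes: A=2, B=1
Majority → A

A


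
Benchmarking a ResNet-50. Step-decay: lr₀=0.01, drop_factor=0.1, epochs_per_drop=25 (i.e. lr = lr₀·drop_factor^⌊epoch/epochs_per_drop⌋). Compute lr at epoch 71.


n_drops = ⌊71/25⌋ = 2
lr = 0.01·0.1^2 = 0.01·0.01 = 0.0001

0.0001


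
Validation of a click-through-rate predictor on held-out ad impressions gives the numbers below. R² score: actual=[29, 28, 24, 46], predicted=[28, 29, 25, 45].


ȳ = 31.75
SS_res = Σ(y-ŷ)² = 4
SS_tot = Σ(y-ȳ)² = 284.75
R² = 1 - SS_res/SS_tot = 1 - 0.014 = 0.986

0.986


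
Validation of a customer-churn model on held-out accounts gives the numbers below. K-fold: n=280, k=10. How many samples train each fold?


Fold size = 280/10 = 28
Training per fold = 280 - 28 = 252

252


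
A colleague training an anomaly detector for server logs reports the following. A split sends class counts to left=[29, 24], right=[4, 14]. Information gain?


Parent = [33, 38], H_parent = 0.9964
H_left = 0.9936 (n=53), H_right = 0.7642 (n=18)
H_children = (53/71)·0.9936 + (18/71)·0.7642 = 0.9354
IG = 0.9964 - 0.9354 = 0.061

0.061


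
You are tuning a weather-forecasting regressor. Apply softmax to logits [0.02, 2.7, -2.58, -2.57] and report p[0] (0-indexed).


Exponentials: e^0.02=1.0202, e^2.7=14.8797, e^-2.58=0.0758, e^-2.57=0.0765
Sum = 16.0522
Softmax = [0.0636, 0.927, 0.0047, 0.0048]
p[0] = 1.0202/16.0522 = 0.0636

0.0636


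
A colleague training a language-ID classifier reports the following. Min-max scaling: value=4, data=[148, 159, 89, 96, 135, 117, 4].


min=4, max=159
(4-4)/(159-4) = 0/155 = 0.0

0.0


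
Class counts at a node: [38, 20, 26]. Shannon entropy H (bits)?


Probabilities: [38/84, 20/84, 26/84] ≈ [0.4524, 0.2381, 0.3095]
H = -((38/84)·log₂(38/84) + (20/84)·log₂(20/84) + (26/84)·log₂(26/84))
  = 1.5343 bits

1.5343 bits


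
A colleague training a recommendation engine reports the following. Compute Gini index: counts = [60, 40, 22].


Probabilities: [60/122, 40/122, 22/122] ≈ [0.4918, 0.3279, 0.1803]
Σpᵢ² = (3600 + 1600 + 484)/122² = 5684/14884
Gini = 1 - Σpᵢ² = 1 - 5684/14884 = 0.6181

0.6181


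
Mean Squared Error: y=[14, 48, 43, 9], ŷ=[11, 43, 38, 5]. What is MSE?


Squared errors: (14-11)²=9, (48-43)²=25, (43-38)²=25, (9-5)²=16
Sum = 75
MSE = 75/4 = 75/4

75/4


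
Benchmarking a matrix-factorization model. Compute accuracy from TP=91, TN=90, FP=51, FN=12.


Accuracy = (TP+TN)/(TP+TN+FP+FN)
= (91+90)/(244)
= 181/244 = 74.18%

74.18%


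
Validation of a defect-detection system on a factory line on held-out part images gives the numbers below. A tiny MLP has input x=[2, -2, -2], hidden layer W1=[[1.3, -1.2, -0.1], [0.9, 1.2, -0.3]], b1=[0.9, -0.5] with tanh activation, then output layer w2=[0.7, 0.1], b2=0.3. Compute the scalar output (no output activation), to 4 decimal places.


z1[0] = (1.3)·(2) + (-1.2)·(-2) + (-0.1)·(-2) + 0.9 = 6.1
z1[1] = (0.9)·(2) + (1.2)·(-2) + (-0.3)·(-2) - 0.5 = -0.5
h = tanh(z1) = [1.0, -0.4621]
output = (0.7)·(1.0) + (0.1)·(-0.4621) + 0.3 = 0.9538

0.9538


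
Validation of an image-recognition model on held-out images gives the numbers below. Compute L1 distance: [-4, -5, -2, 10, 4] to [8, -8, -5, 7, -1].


d = |-4-8| + |-5+ 8| + |-2+ 5| + |10-7| + |4+ 1|
  = 12 + 3 + 3 + 3 + 5
  = 26

26


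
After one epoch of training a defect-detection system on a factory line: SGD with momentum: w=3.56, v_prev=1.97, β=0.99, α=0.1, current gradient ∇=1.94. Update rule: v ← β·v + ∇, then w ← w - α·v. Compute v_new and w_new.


v_new = 0.99·1.97 + 1.94 = 1.9503 + 1.94 = 3.8903
w_new = 3.56 - 0.1·3.8903 = 3.56 - 0.38903 = 3.17097

v_new=3.8903, w_new=3.17097


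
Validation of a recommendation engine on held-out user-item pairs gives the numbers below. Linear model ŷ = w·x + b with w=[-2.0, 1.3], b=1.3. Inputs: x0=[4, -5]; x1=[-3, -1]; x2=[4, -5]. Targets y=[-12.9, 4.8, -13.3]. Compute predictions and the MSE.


ŷ0 = (-2.0)·(4) + (1.3)·(-5) + 1.3 = -13.2
ŷ1 = (-2.0)·(-3) + (1.3)·(-1) + 1.3 = 6.0
ŷ2 = (-2.0)·(4) + (1.3)·(-5) + 1.3 = -13.2
errors² = [0.09, 1.44, 0.01]
MSE = 1.5400/3 = 0.5133

0.5133


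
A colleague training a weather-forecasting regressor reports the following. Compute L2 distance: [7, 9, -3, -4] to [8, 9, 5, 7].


d = √((7-8)² + (9-9)² + (-3-5)² + (-4-7)²)
  = √(1 + 0 + 64 + 121)
  = √186 = 13.6382

13.6382


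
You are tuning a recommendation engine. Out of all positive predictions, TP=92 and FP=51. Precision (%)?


Precision = TP/(TP+FP)
= 92/(92+51)
= 92/143 = 64.34%

64.34%


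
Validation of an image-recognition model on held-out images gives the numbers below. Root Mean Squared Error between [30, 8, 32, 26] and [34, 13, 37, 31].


MSE = 91/4 = 22.75
RMSE = √(91/4) = 4.7697

4.7697


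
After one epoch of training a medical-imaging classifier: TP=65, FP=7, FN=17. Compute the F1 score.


Precision = 65/72 = 0.9028
Recall = 65/82 = 0.7927
F1 = 2·P·R/(P+R) = 2·TP/(2·TP+FP+FN) = 130/(130+7+17) = 130/154 = 0.8442

0.8442


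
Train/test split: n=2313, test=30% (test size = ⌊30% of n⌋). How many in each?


Test = ⌊2313·30/100⌋ = 693
Train = 2313 - 693 = 1620

Train: 1620, Test: 693


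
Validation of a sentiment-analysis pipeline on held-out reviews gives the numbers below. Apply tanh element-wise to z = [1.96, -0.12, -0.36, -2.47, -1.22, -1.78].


tanh(1.96) = 0.9611
tanh(-0.12) = -0.1194
tanh(-0.36) = -0.3452
tanh(-2.47) = -0.9858
tanh(-1.22) = -0.8397
tanh(-1.78) = -0.9447
result = [0.9611, -0.1194, -0.3452, -0.9858, -0.8397, -0.9447]

[0.9611, -0.1194, -0.3452, -0.9858, -0.8397, -0.9447]


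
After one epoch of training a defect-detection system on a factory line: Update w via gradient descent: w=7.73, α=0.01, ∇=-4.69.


w_new = w - α·∇
= 7.73 - 0.01·-4.69
= 7.73 + 0.0469
= 7.7769

7.7769


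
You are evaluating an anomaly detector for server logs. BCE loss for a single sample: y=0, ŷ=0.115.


BCE = -[y·ln(p) + (1-y)·ln(1-p)]
= -0 - 1·ln(1-0.115)
= -ln(0.885) = 0.1222

0.1222


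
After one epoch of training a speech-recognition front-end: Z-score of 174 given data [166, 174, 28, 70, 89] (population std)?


μ = 105.4, σ = 56.3759
z = (174 - 105.4)/56.3759 = 1.2168

1.2168


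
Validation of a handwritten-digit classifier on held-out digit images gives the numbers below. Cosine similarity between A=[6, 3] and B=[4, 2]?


A·B = 6·4 + 3·2 = 30
‖A‖ = √45 = 6.7082, ‖B‖ = √20 = 4.4721
cos = 30/(√45·√20) = 30/√900 = 1.0

1.0


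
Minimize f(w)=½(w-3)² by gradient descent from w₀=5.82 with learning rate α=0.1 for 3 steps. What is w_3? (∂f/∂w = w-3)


step 1: grad = 5.82-3 = 2.82; w = 5.82 - 0.1·(2.82) = 5.538
step 2: grad = 5.538-3 = 2.538; w = 5.538 - 0.1·(2.538) = 5.2842
step 3: grad = 5.2842-3 = 2.2842; w = 5.2842 - 0.1·(2.2842) = 5.05578

5.05578


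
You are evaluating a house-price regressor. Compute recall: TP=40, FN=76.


Recall = TP/(TP+FN)
= 40/(40+76)
= 40/116 = 34.48%

34.48%


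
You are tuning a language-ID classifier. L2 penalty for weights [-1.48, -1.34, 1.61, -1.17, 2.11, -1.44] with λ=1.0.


‖w‖₂² = (-1.48)² + (-1.34)² + (1.61)² + (-1.17)² + (2.11)² + (-1.44)²
     = 2.1904 + 1.7956 + 2.5921 + 1.3689 + 4.4521 + 2.0736
     = 14.4727
λ·‖w‖₂² = 1.0·14.4727 = 14.4727

14.4727


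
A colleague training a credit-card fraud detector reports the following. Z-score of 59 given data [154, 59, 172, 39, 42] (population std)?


μ = 93.2, σ = 57.6798
z = (59 - 93.2)/57.6798 = -0.5929

-0.5929


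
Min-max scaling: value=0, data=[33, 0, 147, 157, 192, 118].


min=0, max=192
(0-0)/(192-0) = 0/192 = 0.0

0.0


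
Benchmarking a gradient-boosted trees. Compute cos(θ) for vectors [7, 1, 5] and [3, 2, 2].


A·B = 7·3 + 1·2 + 5·2 = 33
‖A‖ = √75 = 8.6603, ‖B‖ = √17 = 4.1231
cos = 33/(√75·√17) = 33/√1275 = 0.9242

0.9242


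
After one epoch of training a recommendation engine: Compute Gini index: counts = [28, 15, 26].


Probabilities: [28/69, 15/69, 26/69] ≈ [0.4058, 0.2174, 0.3768]
Σpᵢ² = (784 + 225 + 676)/69² = 1685/4761
Gini = 1 - Σpᵢ² = 1 - 1685/4761 = 0.6461

0.6461


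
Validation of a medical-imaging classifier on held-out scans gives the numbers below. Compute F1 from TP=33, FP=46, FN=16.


Precision = 33/79 = 0.4177
Recall = 33/49 = 0.6735
F1 = 2·P·R/(P+R) = 2·TP/(2·TP+FP+FN) = 66/(66+46+16) = 66/128 = 0.5156

0.5156


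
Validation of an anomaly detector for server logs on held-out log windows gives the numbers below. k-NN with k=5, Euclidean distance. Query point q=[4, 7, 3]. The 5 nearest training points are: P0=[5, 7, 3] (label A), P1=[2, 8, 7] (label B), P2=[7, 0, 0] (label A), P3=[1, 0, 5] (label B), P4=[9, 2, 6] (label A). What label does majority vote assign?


d(q,P0) = 1.0  (label A)
d(q,P1) = 4.5826  (label B)
d(q,P2) = 8.1854  (label A)
d(q,P3) = 7.874  (label B)
d(q,P4) = 7.6811  (label A)
Votes: A=3, B=2
Majority → A

A


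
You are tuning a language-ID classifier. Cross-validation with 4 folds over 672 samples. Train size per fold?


Fold size = 672/4 = 168
Training per fold = 672 - 168 = 504

504


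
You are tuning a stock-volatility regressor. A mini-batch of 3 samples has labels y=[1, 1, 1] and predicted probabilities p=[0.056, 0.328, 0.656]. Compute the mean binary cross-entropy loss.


L[0] = -ln(0.056) = 2.8824
L[1] = -ln(0.328) = 1.1147
L[2] = -ln(0.656) = 0.4216
mean = (2.8824 + 1.1147 + 0.4216)/3 = 1.4729

1.4729


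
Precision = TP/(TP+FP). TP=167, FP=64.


Precision = TP/(TP+FP)
= 167/(167+64)
= 167/231 = 72.29%

72.29%


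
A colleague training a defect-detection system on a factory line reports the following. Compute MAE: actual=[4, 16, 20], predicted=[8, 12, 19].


Absolute errors: |4-8|=4, |16-12|=4, |20-19|=1
Sum = 9
MAE = 9/3 = 3

3


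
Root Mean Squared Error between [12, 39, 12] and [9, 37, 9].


MSE = 22/3 = 7.3333
RMSE = √(22/3) = 2.708

2.708


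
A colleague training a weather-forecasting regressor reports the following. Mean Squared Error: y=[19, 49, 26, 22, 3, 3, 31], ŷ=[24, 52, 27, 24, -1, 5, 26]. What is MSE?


Squared errors: (19-24)²=25, (49-52)²=9, (26-27)²=1, (22-24)²=4, (3+ 1)²=16, (3-5)²=4, (31-26)²=25
Sum = 84
MSE = 84/7 = 12

12


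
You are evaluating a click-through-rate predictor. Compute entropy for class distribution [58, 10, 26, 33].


Probabilities: [58/127, 10/127, 26/127, 33/127] ≈ [0.4567, 0.0787, 0.2047, 0.2598]
H = -((58/127)·log₂(58/127) + (10/127)·log₂(10/127) + (26/127)·log₂(26/127) + (33/127)·log₂(33/127))
  = 1.7788 bits

1.7788 bits


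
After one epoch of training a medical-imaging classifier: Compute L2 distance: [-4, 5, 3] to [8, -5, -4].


d = √((-4-8)² + (5+ 5)² + (3+ 4)²)
  = √(144 + 100 + 49)
  = √293 = 17.1172

17.1172


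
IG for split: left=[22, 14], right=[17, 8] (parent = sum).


Parent = [39, 22], H_parent = 0.9432
H_left = 0.9641 (n=36), H_right = 0.9044 (n=25)
H_children = (36/61)·0.9641 + (25/61)·0.9044 = 0.9396
IG = 0.9432 - 0.9396 = 0.0036

0.0036


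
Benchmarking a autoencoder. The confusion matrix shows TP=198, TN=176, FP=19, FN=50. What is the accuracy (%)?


Accuracy = (TP+TN)/(TP+TN+FP+FN)
= (198+176)/(443)
= 374/443 = 84.42%

84.42%


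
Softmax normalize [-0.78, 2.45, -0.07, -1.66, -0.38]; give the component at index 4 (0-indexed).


Exponentials: e^-0.78=0.4584, e^2.45=11.5883, e^-0.07=0.9324, e^-1.66=0.1901, e^-0.38=0.6839
Sum = 13.8531
Softmax = [0.0331, 0.8365, 0.0673, 0.0137, 0.0494]
p[4] = 0.6839/13.8531 = 0.0494

0.0494


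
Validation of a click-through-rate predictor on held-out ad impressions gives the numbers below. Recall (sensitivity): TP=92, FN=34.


Recall = TP/(TP+FN)
= 92/(92+34)
= 92/126 = 73.02%

73.02%


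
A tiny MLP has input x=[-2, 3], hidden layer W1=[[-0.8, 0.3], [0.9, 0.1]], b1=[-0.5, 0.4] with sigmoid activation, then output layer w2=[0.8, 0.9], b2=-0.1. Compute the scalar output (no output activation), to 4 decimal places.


z1[0] = (-0.8)·(-2) + (0.3)·(3) - 0.5 = 2.0
z1[1] = (0.9)·(-2) + (0.1)·(3) + 0.4 = -1.1
h = sigmoid(z1) = [0.8808, 0.2497]
output = (0.8)·(0.8808) + (0.9)·(0.2497) - 0.1 = 0.8294

0.8294


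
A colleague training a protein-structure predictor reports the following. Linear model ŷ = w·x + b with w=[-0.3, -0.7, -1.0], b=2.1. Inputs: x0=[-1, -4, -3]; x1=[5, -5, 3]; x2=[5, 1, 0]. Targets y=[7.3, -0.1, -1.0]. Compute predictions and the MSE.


ŷ0 = (-0.3)·(-1) + (-0.7)·(-4) + (-1.0)·(-3) + 2.1 = 8.2
ŷ1 = (-0.3)·(5) + (-0.7)·(-5) + (-1.0)·(3) + 2.1 = 1.1
ŷ2 = (-0.3)·(5) + (-0.7)·(1) + (-1.0)·(0) + 2.1 = -0.1
errors² = [0.81, 1.44, 0.81]
MSE = 3.0600/3 = 1.02

1.02


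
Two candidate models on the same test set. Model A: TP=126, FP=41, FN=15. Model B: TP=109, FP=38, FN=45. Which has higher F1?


Model A: P=126/167=0.7545, R=126/141=0.8936, F1=2PR/(P+R)=2TP/(2TP+FP+FN)=252/308=0.8182
Model B: P=109/147=0.7415, R=109/154=0.7078, F1=2PR/(P+R)=2TP/(2TP+FP+FN)=218/301=0.7243
0.8182 > 0.7243 → Model A

Model A


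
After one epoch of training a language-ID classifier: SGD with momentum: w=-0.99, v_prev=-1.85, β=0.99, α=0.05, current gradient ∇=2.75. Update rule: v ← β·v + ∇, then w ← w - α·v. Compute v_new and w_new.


v_new = 0.99·-1.85 + 2.75 = -1.8315 + 2.75 = 0.9185
w_new = -0.99 - 0.05·0.9185 = -0.99 - 0.045925 = -1.035925

v_new=0.9185, w_new=-1.035925


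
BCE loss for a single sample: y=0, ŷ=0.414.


BCE = -[y·ln(p) + (1-y)·ln(1-p)]
= -0 - 1·ln(1-0.414)
= -ln(0.586) = 0.5344

0.5344


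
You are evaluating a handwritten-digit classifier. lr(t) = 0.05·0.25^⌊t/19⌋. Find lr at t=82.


n_drops = ⌊82/19⌋ = 4
lr = 0.05·0.25^4 = 0.05·0.00390625 = 0.0001953125

0.0001953125


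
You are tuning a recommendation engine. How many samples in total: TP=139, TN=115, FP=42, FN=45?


Total = TP + TN + FP + FN
= 139 + 115 + 42 + 45
= 341
(Predicted positive: 181, predicted negative: 160)

341


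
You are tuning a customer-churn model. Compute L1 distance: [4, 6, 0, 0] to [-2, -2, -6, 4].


d = |4+ 2| + |6+ 2| + |0+ 6| + |0-4|
  = 6 + 8 + 6 + 4
  = 24

24


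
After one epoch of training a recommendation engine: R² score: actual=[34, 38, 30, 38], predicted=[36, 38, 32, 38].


ȳ = 35
SS_res = Σ(y-ŷ)² = 8
SS_tot = Σ(y-ȳ)² = 44
R² = 1 - SS_res/SS_tot = 1 - 0.1818 = 0.8182

0.8182


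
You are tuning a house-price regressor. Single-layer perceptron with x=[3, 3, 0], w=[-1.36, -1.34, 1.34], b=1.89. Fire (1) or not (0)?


z = (3)·(-1.36) + (3)·(-1.34) + (0)·(1.34) + 1.89
  = -6.21
step(z) = 0 (z<0)

0


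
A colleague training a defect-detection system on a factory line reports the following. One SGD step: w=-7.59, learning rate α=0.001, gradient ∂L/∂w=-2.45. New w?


w_new = w - α·∇
= -7.59 - 0.001·-2.45
= -7.59 + 0.00245
= -7.58755

-7.58755


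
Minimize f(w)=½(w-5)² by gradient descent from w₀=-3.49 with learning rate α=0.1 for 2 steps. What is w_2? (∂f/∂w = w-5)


step 1: grad = -3.49-5 = -8.49; w = -3.49 - 0.1·(-8.49) = -2.641
step 2: grad = -2.641-5 = -7.641; w = -2.641 - 0.1·(-7.641) = -1.8769

-1.8769


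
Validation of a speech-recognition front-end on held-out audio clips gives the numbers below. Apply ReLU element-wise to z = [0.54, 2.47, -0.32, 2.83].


ReLU(0.54) = max(0, 0.54) = 0.54
ReLU(2.47) = max(0, 2.47) = 2.47
ReLU(-0.32) = max(0, -0.32) = 0.0
ReLU(2.83) = max(0, 2.83) = 2.83
result = [0.54, 2.47, 0.0, 2.83]

[0.54, 2.47, 0.0, 2.83]


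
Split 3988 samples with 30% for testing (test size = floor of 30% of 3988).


Test = ⌊3988·30/100⌋ = 1196
Train = 3988 - 1196 = 2792

Train: 2792, Test: 1196


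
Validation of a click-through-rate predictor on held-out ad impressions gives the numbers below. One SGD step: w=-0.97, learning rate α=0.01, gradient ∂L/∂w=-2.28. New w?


w_new = w - α·∇
= -0.97 - 0.01·-2.28
= -0.97 + 0.0228
= -0.9472

-0.9472


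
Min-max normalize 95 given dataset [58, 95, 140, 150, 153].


min=58, max=153
(95-58)/(153-58) = 37/95 = 0.3895

0.3895


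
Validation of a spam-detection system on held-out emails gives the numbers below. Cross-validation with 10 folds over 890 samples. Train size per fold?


Fold size = 890/10 = 89
Training per fold = 890 - 89 = 801

801


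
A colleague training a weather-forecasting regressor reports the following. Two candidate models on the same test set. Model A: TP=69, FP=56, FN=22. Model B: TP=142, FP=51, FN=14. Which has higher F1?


Model A: P=69/125=0.552, R=69/91=0.7582, F1=2PR/(P+R)=2TP/(2TP+FP+FN)=138/216=0.6389
Model B: P=142/193=0.7358, R=142/156=0.9103, F1=2PR/(P+R)=2TP/(2TP+FP+FN)=284/349=0.8138
0.6389 < 0.8138 → Model B

Model B


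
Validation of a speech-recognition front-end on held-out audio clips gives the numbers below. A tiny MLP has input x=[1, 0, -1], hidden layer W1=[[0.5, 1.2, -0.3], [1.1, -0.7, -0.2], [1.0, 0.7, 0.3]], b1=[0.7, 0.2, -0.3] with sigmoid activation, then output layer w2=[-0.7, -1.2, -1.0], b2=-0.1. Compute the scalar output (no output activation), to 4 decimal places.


z1[0] = (0.5)·(1) + (1.2)·(0) + (-0.3)·(-1) + 0.7 = 1.5
z1[1] = (1.1)·(1) + (-0.7)·(0) + (-0.2)·(-1) + 0.2 = 1.5
z1[2] = (1.0)·(1) + (0.7)·(0) + (0.3)·(-1) - 0.3 = 0.4
h = sigmoid(z1) = [0.8176, 0.8176, 0.5987]
output = (-0.7)·(0.8176) + (-1.2)·(0.8176) + (-1.0)·(0.5987) - 0.1 = -2.2521

-2.2521


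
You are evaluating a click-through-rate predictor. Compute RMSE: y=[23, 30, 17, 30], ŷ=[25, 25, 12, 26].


MSE = 70/4 = 17.5
RMSE = √(70/4) = 4.1833

4.1833


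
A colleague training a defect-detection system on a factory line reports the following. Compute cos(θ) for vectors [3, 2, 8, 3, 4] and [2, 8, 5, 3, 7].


A·B = 3·2 + 2·8 + 8·5 + 3·3 + 4·7 = 99
‖A‖ = √102 = 10.0995, ‖B‖ = √151 = 12.2882
cos = 99/(√102·√151) = 99/√15402 = 0.7977

0.7977


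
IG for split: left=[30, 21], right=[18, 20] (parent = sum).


Parent = [48, 41], H_parent = 0.9955
H_left = 0.9774 (n=51), H_right = 0.998 (n=38)
H_children = (51/89)·0.9774 + (38/89)·0.998 = 0.9862
IG = 0.9955 - 0.9862 = 0.0093

0.0093


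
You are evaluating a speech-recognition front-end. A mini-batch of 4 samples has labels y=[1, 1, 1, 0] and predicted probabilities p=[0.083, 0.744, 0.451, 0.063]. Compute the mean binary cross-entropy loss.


L[0] = -ln(0.083) = 2.4889
L[1] = -ln(0.744) = 0.2957
L[2] = -ln(0.451) = 0.7963
L[3] = -ln(1-0.063) = -ln(0.937) = 0.0651
mean = (2.4889 + 0.2957 + 0.7963 + 0.0651)/4 = 0.9115

0.9115


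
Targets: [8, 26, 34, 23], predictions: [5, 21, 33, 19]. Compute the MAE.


Absolute errors: |8-5|=3, |26-21|=5, |34-33|=1, |23-19|=4
Sum = 13
MAE = 13/4 = 13/4

13/4


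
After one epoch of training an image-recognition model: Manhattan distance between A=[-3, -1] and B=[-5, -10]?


d = |-3+ 5| + |-1+ 10|
  = 2 + 9
  = 11

11


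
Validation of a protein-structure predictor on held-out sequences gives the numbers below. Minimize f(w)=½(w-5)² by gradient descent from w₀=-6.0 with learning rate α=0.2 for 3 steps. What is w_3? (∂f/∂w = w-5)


step 1: grad = -6-5 = -11; w = -6 - 0.2·(-11) = -3.8
step 2: grad = -3.8-5 = -8.8; w = -3.8 - 0.2·(-8.8) = -2.04
step 3: grad = -2.04-5 = -7.04; w = -2.04 - 0.2·(-7.04) = -0.632

-0.632


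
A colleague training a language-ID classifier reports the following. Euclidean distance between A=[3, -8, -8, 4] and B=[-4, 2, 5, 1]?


d = √((3+ 4)² + (-8-2)² + (-8-5)² + (4-1)²)
  = √(49 + 100 + 169 + 9)
  = √327 = 18.0831

18.0831


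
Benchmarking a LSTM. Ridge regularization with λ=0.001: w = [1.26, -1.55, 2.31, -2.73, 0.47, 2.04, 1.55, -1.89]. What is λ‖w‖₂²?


‖w‖₂² = (1.26)² + (-1.55)² + (2.31)² + (-2.73)² + (0.47)² + (2.04)² + (1.55)² + (-1.89)²
     = 1.5876 + 2.4025 + 5.3361 + 7.4529 + 0.2209 + 4.1616 + 2.4025 + 3.5721
     = 27.1362
λ·‖w‖₂² = 0.001·27.1362 = 0.027136

0.027136


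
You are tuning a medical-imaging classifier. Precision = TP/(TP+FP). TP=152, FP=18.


Precision = TP/(TP+FP)
= 152/(152+18)
= 152/170 = 89.41%

89.41%


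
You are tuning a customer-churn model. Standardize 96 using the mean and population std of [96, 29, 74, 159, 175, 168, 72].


μ = 110.4286, σ = 52.7605
z = (96 - 110.4286)/52.7605 = -0.2735

-0.2735


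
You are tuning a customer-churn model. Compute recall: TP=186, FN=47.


Recall = TP/(TP+FN)
= 186/(186+47)
= 186/233 = 79.83%

79.83%


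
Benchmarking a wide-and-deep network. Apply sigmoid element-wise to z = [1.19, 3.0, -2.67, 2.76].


σ(1.19) = 1/(1+e^-1.19) = 0.7667
σ(3.0) = 1/(1+e^-3.0) = 0.9526
σ(-2.67) = 1/(1+e^2.67) = 0.0648
σ(2.76) = 1/(1+e^-2.76) = 0.9405
result = [0.7667, 0.9526, 0.0648, 0.9405]

[0.7667, 0.9526, 0.0648, 0.9405]


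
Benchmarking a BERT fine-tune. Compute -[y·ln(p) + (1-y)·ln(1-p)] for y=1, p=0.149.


BCE = -[y·ln(p) + (1-y)·ln(1-p)]
= -1·ln(0.149) - 0
= -ln(0.149) = 1.9038

1.9038


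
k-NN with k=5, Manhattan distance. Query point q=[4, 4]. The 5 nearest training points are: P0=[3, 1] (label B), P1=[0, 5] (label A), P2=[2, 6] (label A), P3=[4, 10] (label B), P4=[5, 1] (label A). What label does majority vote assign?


d(q,P0) = 4  (label B)
d(q,P1) = 5  (label A)
d(q,P2) = 4  (label A)
d(q,P3) = 6  (label B)
d(q,P4) = 4  (label A)
Votes: A=3, B=2
Majority → A

A


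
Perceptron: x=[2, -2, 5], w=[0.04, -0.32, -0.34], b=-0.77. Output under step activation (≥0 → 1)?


z = (2)·(0.04) + (-2)·(-0.32) + (5)·(-0.34) - 0.77
  = -1.75
step(z) = 0 (z<0)

0


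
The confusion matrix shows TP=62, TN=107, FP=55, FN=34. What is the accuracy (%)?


Accuracy = (TP+TN)/(TP+TN+FP+FN)
= (62+107)/(258)
= 169/258 = 65.5%

65.5%


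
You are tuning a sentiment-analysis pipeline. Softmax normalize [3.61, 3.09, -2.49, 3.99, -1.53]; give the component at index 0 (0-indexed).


Exponentials: e^3.61=36.9661, e^3.09=21.9771, e^-2.49=0.0829, e^3.99=54.0549, e^-1.53=0.2165
Sum = 113.2975
Softmax = [0.3263, 0.194, 0.0007, 0.4771, 0.0019]
p[0] = 36.9661/113.2975 = 0.3263

0.3263


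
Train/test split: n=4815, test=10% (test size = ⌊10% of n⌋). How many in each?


Test = ⌊4815·10/100⌋ = 481
Train = 4815 - 481 = 4334

Train: 4334, Test: 481


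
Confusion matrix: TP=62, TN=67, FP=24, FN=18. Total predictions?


Total = TP + TN + FP + FN
= 62 + 67 + 24 + 18
= 171
(Predicted positive: 86, predicted negative: 85)

171


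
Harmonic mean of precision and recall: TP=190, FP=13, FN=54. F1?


Precision = 190/203 = 0.936
Recall = 190/244 = 0.7787
F1 = 2·P·R/(P+R) = 2·TP/(2·TP+FP+FN) = 380/(380+13+54) = 380/447 = 0.8501

0.8501


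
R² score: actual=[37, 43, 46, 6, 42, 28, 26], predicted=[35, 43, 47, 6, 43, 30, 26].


ȳ = 32.5714
SS_res = Σ(y-ŷ)² = 10
SS_tot = Σ(y-ȳ)² = 1167.71
R² = 1 - SS_res/SS_tot = 1 - 0.0086 = 0.9914

0.9914


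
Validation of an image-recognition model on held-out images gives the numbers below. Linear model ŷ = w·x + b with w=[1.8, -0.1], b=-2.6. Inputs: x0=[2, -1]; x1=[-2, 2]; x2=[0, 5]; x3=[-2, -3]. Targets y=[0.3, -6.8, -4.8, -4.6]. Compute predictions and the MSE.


ŷ0 = (1.8)·(2) + (-0.1)·(-1) - 2.6 = 1.1
ŷ1 = (1.8)·(-2) + (-0.1)·(2) - 2.6 = -6.4
ŷ2 = (1.8)·(0) + (-0.1)·(5) - 2.6 = -3.1
ŷ3 = (1.8)·(-2) + (-0.1)·(-3) - 2.6 = -5.9
errors² = [0.64, 0.16, 2.89, 1.69]
MSE = 5.3800/4 = 1.345

1.345


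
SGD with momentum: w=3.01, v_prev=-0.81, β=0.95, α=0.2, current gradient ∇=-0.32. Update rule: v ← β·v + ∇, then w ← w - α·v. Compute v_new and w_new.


v_new = 0.95·-0.81 - 0.32 = -0.7695 - 0.32 = -1.0895
w_new = 3.01 - 0.2·-1.0895 = 3.01 + 0.2179 = 3.2279

v_new=-1.0895, w_new=3.2279


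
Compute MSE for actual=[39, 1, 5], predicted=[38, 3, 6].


Squared errors: (39-38)²=1, (1-3)²=4, (5-6)²=1
Sum = 6
MSE = 6/3 = 2

2


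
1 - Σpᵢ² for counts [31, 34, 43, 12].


Probabilities: [31/120, 34/120, 43/120, 12/120] ≈ [0.2583, 0.2833, 0.3583, 0.1]
Σpᵢ² = (961 + 1156 + 1849 + 144)/120² = 4110/14400
Gini = 1 - Σpᵢ² = 1 - 4110/14400 = 0.7146

0.7146


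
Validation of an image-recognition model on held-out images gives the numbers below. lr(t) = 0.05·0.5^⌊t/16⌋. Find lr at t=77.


n_drops = ⌊77/16⌋ = 4
lr = 0.05·0.5^4 = 0.05·0.0625 = 0.003125

0.003125


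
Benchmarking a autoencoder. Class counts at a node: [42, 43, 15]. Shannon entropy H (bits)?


Probabilities: [42/100, 43/100, 15/100] ≈ [0.42, 0.43, 0.15]
H = -((42/100)·log₂(42/100) + (43/100)·log₂(43/100) + (15/100)·log₂(15/100))
  = 1.4598 bits

1.4598 bits


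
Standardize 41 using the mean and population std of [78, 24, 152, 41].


μ = 73.75, σ = 49.2157
z = (41 - 73.75)/49.2157 = -0.6654

-0.6654


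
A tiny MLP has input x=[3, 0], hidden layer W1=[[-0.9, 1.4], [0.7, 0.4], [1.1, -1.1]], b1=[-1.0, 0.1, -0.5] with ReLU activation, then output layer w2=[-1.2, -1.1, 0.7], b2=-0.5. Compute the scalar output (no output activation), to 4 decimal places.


z1[0] = (-0.9)·(3) + (1.4)·(0) - 1.0 = -3.7
z1[1] = (0.7)·(3) + (0.4)·(0) + 0.1 = 2.2
z1[2] = (1.1)·(3) + (-1.1)·(0) - 0.5 = 2.8
h = ReLU(z1) = [0.0, 2.2, 2.8]
output = (-1.2)·(0.0) + (-1.1)·(2.2) + (0.7)·(2.8) - 0.5 = -0.96

-0.96


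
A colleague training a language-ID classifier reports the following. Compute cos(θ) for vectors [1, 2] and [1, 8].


A·B = 1·1 + 2·8 = 17
‖A‖ = √5 = 2.2361, ‖B‖ = √65 = 8.0623
cos = 17/(√5·√65) = 17/√325 = 0.943

0.943


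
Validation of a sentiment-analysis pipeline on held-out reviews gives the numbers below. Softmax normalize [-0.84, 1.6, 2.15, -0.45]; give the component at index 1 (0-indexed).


Exponentials: e^-0.84=0.4317, e^1.6=4.953, e^2.15=8.5849, e^-0.45=0.6376
Sum = 14.6072
Softmax = [0.0296, 0.3391, 0.5877, 0.0437]
p[1] = 4.953/14.6072 = 0.3391

0.3391


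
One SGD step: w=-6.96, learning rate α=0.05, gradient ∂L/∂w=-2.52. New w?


w_new = w - α·∇
= -6.96 - 0.05·-2.52
= -6.96 + 0.126
= -6.834

-6.834


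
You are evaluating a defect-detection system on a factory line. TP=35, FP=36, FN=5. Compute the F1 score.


Precision = 35/71 = 0.493
Recall = 35/40 = 0.875
F1 = 2·P·R/(P+R) = 2·TP/(2·TP+FP+FN) = 70/(70+36+5) = 70/111 = 0.6306

0.6306


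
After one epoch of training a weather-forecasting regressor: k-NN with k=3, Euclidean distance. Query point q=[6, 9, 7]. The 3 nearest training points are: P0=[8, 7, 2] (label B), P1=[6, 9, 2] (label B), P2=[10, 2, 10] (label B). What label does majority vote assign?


d(q,P0) = 5.7446  (label B)
d(q,P1) = 5.0  (label B)
d(q,P2) = 8.6023  (label B)
Votes: A=0, B=3
Majority → B

B


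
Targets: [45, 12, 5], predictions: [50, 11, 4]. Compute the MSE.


Squared errors: (45-50)²=25, (12-11)²=1, (5-4)²=1
Sum = 27
MSE = 27/3 = 9

9


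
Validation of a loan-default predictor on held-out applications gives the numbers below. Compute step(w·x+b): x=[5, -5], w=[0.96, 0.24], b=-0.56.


z = (5)·(0.96) + (-5)·(0.24) - 0.56
  = 3.04
step(z) = 1 (z≥0)

1


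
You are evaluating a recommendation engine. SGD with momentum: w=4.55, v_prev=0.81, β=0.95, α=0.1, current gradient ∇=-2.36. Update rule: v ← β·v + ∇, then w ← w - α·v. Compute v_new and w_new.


v_new = 0.95·0.81 - 2.36 = 0.7695 - 2.36 = -1.5905
w_new = 4.55 - 0.1·-1.5905 = 4.55 + 0.15905 = 4.70905

v_new=-1.5905, w_new=4.70905


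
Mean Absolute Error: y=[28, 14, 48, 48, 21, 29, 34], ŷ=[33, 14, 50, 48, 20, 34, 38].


Absolute errors: |28-33|=5, |14-14|=0, |48-50|=2, |48-48|=0, |21-20|=1, |29-34|=5, |34-38|=4
Sum = 17
MAE = 17/7 = 17/7

17/7


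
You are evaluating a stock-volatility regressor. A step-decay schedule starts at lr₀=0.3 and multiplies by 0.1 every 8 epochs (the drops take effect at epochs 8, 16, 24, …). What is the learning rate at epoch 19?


n_drops = ⌊19/8⌋ = 2
lr = 0.3·0.1^2 = 0.3·0.01 = 0.003

0.003


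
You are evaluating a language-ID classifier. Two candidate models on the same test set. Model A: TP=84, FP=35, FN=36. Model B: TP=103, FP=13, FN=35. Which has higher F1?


Model A: P=84/119=0.7059, R=84/120=0.7, F1=2PR/(P+R)=2TP/(2TP+FP+FN)=168/239=0.7029
Model B: P=103/116=0.8879, R=103/138=0.7464, F1=2PR/(P+R)=2TP/(2TP+FP+FN)=206/254=0.811
0.7029 < 0.811 → Model B

Model B


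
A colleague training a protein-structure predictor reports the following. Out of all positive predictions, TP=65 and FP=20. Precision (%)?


Precision = TP/(TP+FP)
= 65/(65+20)
= 65/85 = 76.47%

76.47%


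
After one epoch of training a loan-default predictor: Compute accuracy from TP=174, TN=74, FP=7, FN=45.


Accuracy = (TP+TN)/(TP+TN+FP+FN)
= (174+74)/(300)
= 248/300 = 82.67%

82.67%


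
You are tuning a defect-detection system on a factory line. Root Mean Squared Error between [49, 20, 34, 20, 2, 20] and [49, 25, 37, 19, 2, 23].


MSE = 44/6 = 7.3333
RMSE = √(44/6) = 2.708

2.708


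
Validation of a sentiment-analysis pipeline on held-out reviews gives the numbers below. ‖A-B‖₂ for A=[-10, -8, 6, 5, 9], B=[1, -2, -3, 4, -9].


d = √((-10-1)² + (-8+ 2)² + (6+ 3)² + (5-4)² + (9+ 9)²)
  = √(121 + 36 + 81 + 1 + 324)
  = √563 = 23.7276

23.7276


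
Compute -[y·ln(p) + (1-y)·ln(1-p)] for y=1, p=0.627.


BCE = -[y·ln(p) + (1-y)·ln(1-p)]
= -1·ln(0.627) - 0
= -ln(0.627) = 0.4668

0.4668


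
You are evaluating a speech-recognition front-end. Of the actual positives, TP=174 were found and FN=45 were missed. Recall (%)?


Recall = TP/(TP+FN)
= 174/(174+45)
= 174/219 = 79.45%

79.45%


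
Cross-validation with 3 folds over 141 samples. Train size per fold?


Fold size = 141/3 = 47
Training per fold = 141 - 47 = 94

94


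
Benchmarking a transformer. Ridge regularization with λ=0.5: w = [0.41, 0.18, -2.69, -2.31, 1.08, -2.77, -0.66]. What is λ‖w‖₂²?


‖w‖₂² = (0.41)² + (0.18)² + (-2.69)² + (-2.31)² + (1.08)² + (-2.77)² + (-0.66)²
     = 0.1681 + 0.0324 + 7.2361 + 5.3361 + 1.1664 + 7.6729 + 0.4356
     = 22.0476
λ·‖w‖₂² = 0.5·22.0476 = 11.0238

11.0238


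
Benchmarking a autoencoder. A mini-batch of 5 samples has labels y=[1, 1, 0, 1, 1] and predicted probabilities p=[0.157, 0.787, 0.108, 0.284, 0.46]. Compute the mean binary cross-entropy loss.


L[0] = -ln(0.157) = 1.8515
L[1] = -ln(0.787) = 0.2395
L[2] = -ln(1-0.108) = -ln(0.892) = 0.1143
L[3] = -ln(0.284) = 1.2588
L[4] = -ln(0.46) = 0.7765
mean = (1.8515 + 0.2395 + 0.1143 + 1.2588 + 0.7765)/5 = 0.8481

0.8481


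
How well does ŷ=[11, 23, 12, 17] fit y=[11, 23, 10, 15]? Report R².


ȳ = 14.75
SS_res = Σ(y-ŷ)² = 8
SS_tot = Σ(y-ȳ)² = 104.75
R² = 1 - SS_res/SS_tot = 1 - 0.0764 = 0.9236

0.9236


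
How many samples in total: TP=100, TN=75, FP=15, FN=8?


Total = TP + TN + FP + FN
= 100 + 75 + 15 + 8
= 198
(Predicted positive: 115, predicted negative: 83)

198


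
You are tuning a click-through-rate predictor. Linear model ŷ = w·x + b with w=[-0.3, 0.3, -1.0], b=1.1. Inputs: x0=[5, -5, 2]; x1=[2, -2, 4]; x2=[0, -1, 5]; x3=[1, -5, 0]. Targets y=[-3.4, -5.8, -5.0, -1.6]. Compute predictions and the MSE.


ŷ0 = (-0.3)·(5) + (0.3)·(-5) + (-1.0)·(2) + 1.1 = -3.9
ŷ1 = (-0.3)·(2) + (0.3)·(-2) + (-1.0)·(4) + 1.1 = -4.1
ŷ2 = (-0.3)·(0) + (0.3)·(-1) + (-1.0)·(5) + 1.1 = -4.2
ŷ3 = (-0.3)·(1) + (0.3)·(-5) + (-1.0)·(0) + 1.1 = -0.7
errors² = [0.25, 2.89, 0.64, 0.81]
MSE = 4.5900/4 = 1.1475

1.1475


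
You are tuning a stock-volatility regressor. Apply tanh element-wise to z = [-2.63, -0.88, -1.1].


tanh(-2.63) = -0.9897
tanh(-0.88) = -0.7064
tanh(-1.1) = -0.8005
result = [-0.9897, -0.7064, -0.8005]

[-0.9897, -0.7064, -0.8005]


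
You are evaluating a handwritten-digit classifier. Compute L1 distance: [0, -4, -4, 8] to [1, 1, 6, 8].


d = |0-1| + |-4-1| + |-4-6| + |8-8|
  = 1 + 5 + 10 + 0
  = 16

16


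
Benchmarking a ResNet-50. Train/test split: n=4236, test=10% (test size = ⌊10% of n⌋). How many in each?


Test = ⌊4236·10/100⌋ = 423
Train = 4236 - 423 = 3813

Train: 3813, Test: 423


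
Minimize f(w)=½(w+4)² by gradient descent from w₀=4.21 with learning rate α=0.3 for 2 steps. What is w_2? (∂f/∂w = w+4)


step 1: grad = 4.21+4 = 8.21; w = 4.21 - 0.3·(8.21) = 1.747
step 2: grad = 1.747+4 = 5.747; w = 1.747 - 0.3·(5.747) = 0.0229

0.0229


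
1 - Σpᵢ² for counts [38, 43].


Probabilities: [38/81, 43/81] ≈ [0.4691, 0.5309]
Σpᵢ² = (1444 + 1849)/81² = 3293/6561
Gini = 1 - Σpᵢ² = 1 - 3293/6561 = 0.4981

0.4981


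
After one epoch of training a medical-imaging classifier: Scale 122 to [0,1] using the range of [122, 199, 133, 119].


min=119, max=199
(122-119)/(199-119) = 3/80 = 0.0375

0.0375


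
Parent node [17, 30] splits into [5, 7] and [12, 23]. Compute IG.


Parent = [17, 30], H_parent = 0.9441
H_left = 0.9799 (n=12), H_right = 0.9275 (n=35)
H_children = (12/47)·0.9799 + (35/47)·0.9275 = 0.9409
IG = 0.9441 - 0.9409 = 0.0032

0.0032


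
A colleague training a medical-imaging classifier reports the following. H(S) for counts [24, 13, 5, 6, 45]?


Probabilities: [24/93, 13/93, 5/93, 6/93, 45/93] ≈ [0.2581, 0.1398, 0.0538, 0.0645, 0.4839]
H = -((24/93)·log₂(24/93) + (13/93)·log₂(13/93) + (5/93)·log₂(5/93) + (6/93)·log₂(6/93) + (45/93)·log₂(45/93))
  = 1.8897 bits

1.8897 bits


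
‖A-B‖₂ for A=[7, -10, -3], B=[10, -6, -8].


d = √((7-10)² + (-10+ 6)² + (-3+ 8)²)
  = √(9 + 16 + 25)
  = √50 = 7.0711

7.0711


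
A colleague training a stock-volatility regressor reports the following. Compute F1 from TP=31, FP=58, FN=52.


Precision = 31/89 = 0.3483
Recall = 31/83 = 0.3735
F1 = 2·P·R/(P+R) = 2·TP/(2·TP+FP+FN) = 62/(62+58+52) = 62/172 = 0.3605

0.3605


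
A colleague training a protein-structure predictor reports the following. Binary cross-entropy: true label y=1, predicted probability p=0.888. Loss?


BCE = -[y·ln(p) + (1-y)·ln(1-p)]
= -1·ln(0.888) - 0
= -ln(0.888) = 0.1188

0.1188


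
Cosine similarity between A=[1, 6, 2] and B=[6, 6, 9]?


A·B = 1·6 + 6·6 + 2·9 = 60
‖A‖ = √41 = 6.4031, ‖B‖ = √153 = 12.3693
cos = 60/(√41·√153) = 60/√6273 = 0.7576

0.7576


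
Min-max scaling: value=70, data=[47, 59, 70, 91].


min=47, max=91
(70-47)/(91-47) = 23/44 = 0.5227

0.5227


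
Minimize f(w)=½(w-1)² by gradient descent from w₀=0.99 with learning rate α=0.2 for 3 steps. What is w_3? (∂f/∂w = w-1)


step 1: grad = 0.99-1 = -0.01; w = 0.99 - 0.2·(-0.01) = 0.992
step 2: grad = 0.992-1 = -0.008; w = 0.992 - 0.2·(-0.008) = 0.9936
step 3: grad = 0.9936-1 = -0.0064; w = 0.9936 - 0.2·(-0.0064) = 0.99488

0.99488


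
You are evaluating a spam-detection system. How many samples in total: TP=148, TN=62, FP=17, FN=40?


Total = TP + TN + FP + FN
= 148 + 62 + 17 + 40
= 267
(Predicted positive: 165, predicted negative: 102)

267


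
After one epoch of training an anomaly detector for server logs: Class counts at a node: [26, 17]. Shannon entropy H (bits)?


Probabilities: [26/43, 17/43] ≈ [0.6047, 0.3953]
H = -((26/43)·log₂(26/43) + (17/43)·log₂(17/43))
  = 0.9682 bits

0.9682 bits


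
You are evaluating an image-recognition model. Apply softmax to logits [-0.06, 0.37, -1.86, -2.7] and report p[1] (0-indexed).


Exponentials: e^-0.06=0.9418, e^0.37=1.4477, e^-1.86=0.1557, e^-2.7=0.0672
Sum = 2.6124
Softmax = [0.3605, 0.5542, 0.0596, 0.0257]
p[1] = 1.4477/2.6124 = 0.5542

0.5542


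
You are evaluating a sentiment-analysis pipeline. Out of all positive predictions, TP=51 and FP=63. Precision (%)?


Precision = TP/(TP+FP)
= 51/(51+63)
= 51/114 = 44.74%

44.74%


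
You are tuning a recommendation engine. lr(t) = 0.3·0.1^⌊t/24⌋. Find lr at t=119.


n_drops = ⌊119/24⌋ = 4
lr = 0.3·0.1^4 = 0.3·0.0001 = 0.00003

0.00003


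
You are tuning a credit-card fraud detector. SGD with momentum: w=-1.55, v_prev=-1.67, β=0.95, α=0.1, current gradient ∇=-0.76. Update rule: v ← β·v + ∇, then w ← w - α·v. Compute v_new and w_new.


v_new = 0.95·-1.67 - 0.76 = -1.5865 - 0.76 = -2.3465
w_new = -1.55 - 0.1·-2.3465 = -1.55 + 0.23465 = -1.31535

v_new=-2.3465, w_new=-1.31535


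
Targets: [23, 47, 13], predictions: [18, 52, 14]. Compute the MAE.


Absolute errors: |23-18|=5, |47-52|=5, |13-14|=1
Sum = 11
MAE = 11/3 = 11/3

11/3


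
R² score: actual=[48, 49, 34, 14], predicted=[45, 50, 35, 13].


ȳ = 36.25
SS_res = Σ(y-ŷ)² = 12
SS_tot = Σ(y-ȳ)² = 800.75
R² = 1 - SS_res/SS_tot = 1 - 0.015 = 0.985

0.985


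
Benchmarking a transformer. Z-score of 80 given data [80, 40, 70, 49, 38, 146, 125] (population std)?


μ = 78.2857, σ = 39.2527
z = (80 - 78.2857)/39.2527 = 0.0437

0.0437


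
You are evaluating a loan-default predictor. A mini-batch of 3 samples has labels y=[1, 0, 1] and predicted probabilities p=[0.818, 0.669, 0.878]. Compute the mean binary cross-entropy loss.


L[0] = -ln(0.818) = 0.2009
L[1] = -ln(1-0.669) = -ln(0.331) = 1.1056
L[2] = -ln(0.878) = 0.1301
mean = (0.2009 + 1.1056 + 0.1301)/3 = 0.4789

0.4789


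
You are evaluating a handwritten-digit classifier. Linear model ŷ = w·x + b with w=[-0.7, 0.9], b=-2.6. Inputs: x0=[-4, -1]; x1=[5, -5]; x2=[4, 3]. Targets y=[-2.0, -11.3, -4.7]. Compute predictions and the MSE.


ŷ0 = (-0.7)·(-4) + (0.9)·(-1) - 2.6 = -0.7
ŷ1 = (-0.7)·(5) + (0.9)·(-5) - 2.6 = -10.6
ŷ2 = (-0.7)·(4) + (0.9)·(3) - 2.6 = -2.7
errors² = [1.69, 0.49, 4.0]
MSE = 6.1800/3 = 2.06

2.06


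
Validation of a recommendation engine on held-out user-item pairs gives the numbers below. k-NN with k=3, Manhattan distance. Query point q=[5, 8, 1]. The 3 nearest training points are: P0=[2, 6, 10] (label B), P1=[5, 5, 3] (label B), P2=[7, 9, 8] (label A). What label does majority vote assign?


d(q,P0) = 14  (label B)
d(q,P1) = 5  (label B)
d(q,P2) = 10  (label A)
Votes: A=1, B=2
Majority → B

B


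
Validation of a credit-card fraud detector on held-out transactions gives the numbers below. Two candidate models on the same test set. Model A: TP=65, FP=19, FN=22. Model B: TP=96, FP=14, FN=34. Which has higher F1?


Model A: P=65/84=0.7738, R=65/87=0.7471, F1=2PR/(P+R)=2TP/(2TP+FP+FN)=130/171=0.7602
Model B: P=96/110=0.8727, R=96/130=0.7385, F1=2PR/(P+R)=2TP/(2TP+FP+FN)=192/240=0.8
0.7602 < 0.8 → Model B

Model B


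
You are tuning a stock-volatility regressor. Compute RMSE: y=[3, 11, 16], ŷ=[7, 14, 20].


MSE = 41/3 = 13.6667
RMSE = √(41/3) = 3.6968

3.6968
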